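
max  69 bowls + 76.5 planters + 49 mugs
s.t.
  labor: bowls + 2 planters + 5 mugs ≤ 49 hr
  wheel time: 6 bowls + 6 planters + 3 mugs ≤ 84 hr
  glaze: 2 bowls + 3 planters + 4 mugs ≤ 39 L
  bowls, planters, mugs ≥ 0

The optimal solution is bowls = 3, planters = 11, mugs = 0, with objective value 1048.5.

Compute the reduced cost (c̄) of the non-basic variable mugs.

Binding: wheel time and glaze. Non-binding: labor (24 unused).
By complementary slackness, y = 0 for the non-binding constraint.
The binding rows give the dual system: 6·y_wheel time + 2·y_glaze = 69 and 6·y_wheel time + 3·y_glaze = 76.5.
Solving: y_wheel time = 9, y_glaze = 7.5.
Reduced cost of mugs: c₃ − yᵀa₃ = 49 − (9·3 + 7.5·4) = 49 − 57 = -8.

-8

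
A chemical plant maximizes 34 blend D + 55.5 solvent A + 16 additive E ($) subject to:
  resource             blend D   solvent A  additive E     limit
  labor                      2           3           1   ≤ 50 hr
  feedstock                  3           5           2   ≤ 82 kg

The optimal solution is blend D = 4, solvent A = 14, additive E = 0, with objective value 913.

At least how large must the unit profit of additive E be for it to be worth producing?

21.5

Check each constraint at x*: labor 50/50 (tight); feedstock 82/82 (tight).
From A_Bᵀ y = c: 2·y_labor + 3·y_feedstock = 34; 3·y_labor + 5·y_feedstock = 55.5.
This yields shadow prices y_labor = 3.5, y_feedstock = 9.
additive E enters the basis when its profit ≥ yᵀa₃ = 3.5·1 + 9·2 = 21.5.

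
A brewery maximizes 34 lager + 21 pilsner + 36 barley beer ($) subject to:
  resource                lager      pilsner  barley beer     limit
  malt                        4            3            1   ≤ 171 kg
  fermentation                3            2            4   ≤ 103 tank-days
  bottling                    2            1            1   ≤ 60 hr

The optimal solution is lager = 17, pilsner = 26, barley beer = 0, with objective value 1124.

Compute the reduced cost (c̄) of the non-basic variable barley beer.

-1

Check each constraint at x*: malt 146/171 (slack 25); fermentation 103/103 (tight); bottling 60/60 (tight).
By complementary slackness, y = 0 for the non-binding constraint.
From A_Bᵀ y = c: 3·y_fermentation + 2·y_bottling = 34; 2·y_fermentation + 1·y_bottling = 21.
→ y_fermentation = 8 and y_bottling = 5.
Reduced cost of barley beer: c₃ − yᵀa₃ = 36 − (8·4 + 5·1) = 36 − 37 = -1.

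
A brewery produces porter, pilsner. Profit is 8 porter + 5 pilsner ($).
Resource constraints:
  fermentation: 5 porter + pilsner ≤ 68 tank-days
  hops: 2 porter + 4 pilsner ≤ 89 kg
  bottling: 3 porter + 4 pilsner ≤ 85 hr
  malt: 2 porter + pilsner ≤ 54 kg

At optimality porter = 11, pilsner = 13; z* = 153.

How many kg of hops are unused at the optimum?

15

hops used = 2·11 + 4·13 = 74; slack = 89 − 74 = 15.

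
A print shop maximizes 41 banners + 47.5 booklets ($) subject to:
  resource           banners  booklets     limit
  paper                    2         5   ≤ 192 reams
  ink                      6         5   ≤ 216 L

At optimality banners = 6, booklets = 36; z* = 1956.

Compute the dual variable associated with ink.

Check each constraint at x*: paper 192/192 (tight); ink 216/216 (tight).
Dual feasibility on the basic columns requires 2·y_paper + 6·y_ink = 41, 5·y_paper + 5·y_ink = 47.5.
This yields shadow prices y_paper = 4, y_ink = 5.5.
Shadow price of ink = 5.5.

5.5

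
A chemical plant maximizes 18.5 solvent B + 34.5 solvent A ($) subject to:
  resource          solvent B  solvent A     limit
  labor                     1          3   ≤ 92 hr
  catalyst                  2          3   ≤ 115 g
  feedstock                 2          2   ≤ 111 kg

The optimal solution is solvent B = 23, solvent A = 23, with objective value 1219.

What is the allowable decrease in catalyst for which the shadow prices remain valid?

23

Binding constraints: labor, catalyst. The basis is B = [[1,3],[2,3]] with det -3.
Per unit decrease in catalyst, x* moves by d = (-1, 0.3333).
The basis stays optimal until solvent B reaches 0; allowable decrease = 23 g.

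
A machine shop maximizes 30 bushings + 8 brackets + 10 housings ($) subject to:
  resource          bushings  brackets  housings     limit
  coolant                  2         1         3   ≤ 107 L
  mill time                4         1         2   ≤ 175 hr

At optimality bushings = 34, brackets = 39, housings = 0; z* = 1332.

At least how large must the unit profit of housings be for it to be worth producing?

17

At the optimum: coolant uses 107 of 107 (binding); mill time uses 175 of 175 (binding).
Dual feasibility on the basic columns requires 2·y_coolant + 4·y_mill time = 30, 1·y_coolant + 1·y_mill time = 8.
This yields shadow prices y_coolant = 1, y_mill time = 7.
housings enters the basis when its profit ≥ yᵀa₃ = 1·3 + 7·2 = 17.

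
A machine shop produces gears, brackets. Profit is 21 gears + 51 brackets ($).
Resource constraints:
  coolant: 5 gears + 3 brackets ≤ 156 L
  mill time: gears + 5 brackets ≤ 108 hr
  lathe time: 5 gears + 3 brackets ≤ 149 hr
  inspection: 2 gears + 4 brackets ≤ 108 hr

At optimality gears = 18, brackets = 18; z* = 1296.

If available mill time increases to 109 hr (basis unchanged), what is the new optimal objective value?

At the optimum: coolant uses 144 of 156 (slack = 12); mill time uses 108 of 108 (binding); lathe time uses 144 of 149 (slack = 5); inspection uses 108 of 108 (binding).
Slack constraints have shadow price 0 (complementary slackness).
The binding rows give the dual system: 1·y_mill time + 2·y_inspection = 21 and 5·y_mill time + 4·y_inspection = 51.
→ y_mill time = 3 and y_inspection = 9.
Δz = y_mill time·Δb = 3 × (1) = 3, so new z* = 1296 + 3 = 1299.

1299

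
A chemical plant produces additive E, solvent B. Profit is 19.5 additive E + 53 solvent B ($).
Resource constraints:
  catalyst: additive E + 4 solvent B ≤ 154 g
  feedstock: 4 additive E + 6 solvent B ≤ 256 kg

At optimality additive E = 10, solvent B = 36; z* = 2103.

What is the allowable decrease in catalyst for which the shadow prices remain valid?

90

Binding constraints: catalyst, feedstock. The basis is B = [[1,4],[4,6]] with det -10.
Per unit decrease in catalyst, x* moves by d = (0.6, -0.4).
The basis stays optimal until solvent B reaches 0; allowable decrease = 90 g.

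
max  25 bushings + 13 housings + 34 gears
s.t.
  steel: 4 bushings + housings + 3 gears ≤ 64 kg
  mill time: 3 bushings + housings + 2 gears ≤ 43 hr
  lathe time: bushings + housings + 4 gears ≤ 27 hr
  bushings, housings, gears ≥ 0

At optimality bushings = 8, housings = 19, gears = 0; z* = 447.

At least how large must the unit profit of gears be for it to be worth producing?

40

At the optimum: steel uses 51 of 64 (slack = 13); mill time uses 43 of 43 (binding); lathe time uses 27 of 27 (binding).
By complementary slackness, y = 0 for the non-binding constraint.
Dual feasibility on the basic columns requires 3·y_mill time + 1·y_lathe time = 25, 1·y_mill time + 1·y_lathe time = 13.
→ y_mill time = 6 and y_lathe time = 7.
gears enters the basis when its profit ≥ yᵀa₃ = 6·2 + 7·4 = 40.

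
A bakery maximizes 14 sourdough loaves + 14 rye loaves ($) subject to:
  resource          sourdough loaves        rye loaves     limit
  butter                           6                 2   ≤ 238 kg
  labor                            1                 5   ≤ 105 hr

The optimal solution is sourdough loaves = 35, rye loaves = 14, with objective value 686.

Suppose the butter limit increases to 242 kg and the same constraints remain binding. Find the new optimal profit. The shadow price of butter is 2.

694

Δb = 4, so new z* = 686 + (2)·(4) = 686 + 8 = 694.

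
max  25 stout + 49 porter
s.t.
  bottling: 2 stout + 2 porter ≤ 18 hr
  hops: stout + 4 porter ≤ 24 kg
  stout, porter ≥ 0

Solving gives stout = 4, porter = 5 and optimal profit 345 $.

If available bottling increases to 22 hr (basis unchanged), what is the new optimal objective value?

Both bottling and hops are binding at x*.
Dual feasibility on the basic columns requires 2·y_bottling + 1·y_hops = 25, 2·y_bottling + 4·y_hops = 49.
Solving: y_bottling = 8.5, y_hops = 8.
Δz = y_bottling·Δb = 8.5 × (4) = 34, so new z* = 345 + 34 = 379.

379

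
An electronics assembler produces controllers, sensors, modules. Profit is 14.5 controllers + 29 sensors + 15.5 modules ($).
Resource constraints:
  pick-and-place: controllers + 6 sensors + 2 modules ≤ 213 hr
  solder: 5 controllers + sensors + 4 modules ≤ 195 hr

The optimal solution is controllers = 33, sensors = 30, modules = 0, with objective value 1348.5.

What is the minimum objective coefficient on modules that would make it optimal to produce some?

17

At the optimum: pick-and-place uses 213 of 213 (binding); solder uses 195 of 195 (binding).
From A_Bᵀ y = c: 1·y_pick-and-place + 5·y_solder = 14.5; 6·y_pick-and-place + 1·y_solder = 29.
→ y_pick-and-place = 4.5 and y_solder = 2.
modules enters the basis when its profit ≥ yᵀa₃ = 4.5·2 + 2·4 = 17.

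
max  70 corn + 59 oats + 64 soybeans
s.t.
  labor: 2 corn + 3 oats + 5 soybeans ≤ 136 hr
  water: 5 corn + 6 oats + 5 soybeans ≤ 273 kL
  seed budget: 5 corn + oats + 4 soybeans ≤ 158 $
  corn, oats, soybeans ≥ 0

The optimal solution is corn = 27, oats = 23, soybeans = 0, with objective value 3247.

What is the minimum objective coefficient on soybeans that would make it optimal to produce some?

65

Check each constraint at x*: labor 123/136 (slack 13); water 273/273 (tight); seed budget 158/158 (tight).
Slack constraints have shadow price 0 (complementary slackness).
From A_Bᵀ y = c: 5·y_water + 5·y_seed budget = 70; 6·y_water + 1·y_seed budget = 59.
Solving: y_water = 9, y_seed budget = 5.
soybeans enters the basis when its profit ≥ yᵀa₃ = 9·5 + 5·4 = 65.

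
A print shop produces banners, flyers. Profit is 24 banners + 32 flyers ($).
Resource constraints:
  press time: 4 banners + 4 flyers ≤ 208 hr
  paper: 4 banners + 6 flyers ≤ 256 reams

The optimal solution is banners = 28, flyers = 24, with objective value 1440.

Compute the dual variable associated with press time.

2

Check each constraint at x*: press time 208/208 (tight); paper 256/256 (tight).
From A_Bᵀ y = c: 4·y_press time + 4·y_paper = 24; 4·y_press time + 6·y_paper = 32.
Solving: y_press time = 2, y_paper = 4.
Shadow price of press time = 2.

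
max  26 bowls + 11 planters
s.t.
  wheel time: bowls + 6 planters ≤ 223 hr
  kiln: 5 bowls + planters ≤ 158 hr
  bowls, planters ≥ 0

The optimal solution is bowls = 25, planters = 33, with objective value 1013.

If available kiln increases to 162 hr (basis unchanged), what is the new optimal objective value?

Check each constraint at x*: wheel time 223/223 (tight); kiln 158/158 (tight).
From A_Bᵀ y = c: 1·y_wheel time + 5·y_kiln = 26; 6·y_wheel time + 1·y_kiln = 11.
This yields shadow prices y_wheel time = 1, y_kiln = 5.
Δz = y_kiln·Δb = 5 × (4) = 20, so new z* = 1013 + 20 = 1033.

1033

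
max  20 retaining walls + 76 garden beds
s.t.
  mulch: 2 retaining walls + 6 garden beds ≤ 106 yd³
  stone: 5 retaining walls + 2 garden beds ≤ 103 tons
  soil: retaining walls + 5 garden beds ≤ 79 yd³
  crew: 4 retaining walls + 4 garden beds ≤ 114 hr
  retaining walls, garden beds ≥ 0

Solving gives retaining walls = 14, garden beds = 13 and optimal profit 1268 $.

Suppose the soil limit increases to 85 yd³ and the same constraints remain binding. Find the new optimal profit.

Binding: mulch and soil. Non-binding: stone (7 unused), crew (6 unused).
Slack constraints have shadow price 0 (complementary slackness).
From A_Bᵀ y = c: 2·y_mulch + 1·y_soil = 20; 6·y_mulch + 5·y_soil = 76.
Solving: y_mulch = 6, y_soil = 8.
Δz = y_soil·Δb = 8 × (6) = 48, so new z* = 1268 + 48 = 1316.

1316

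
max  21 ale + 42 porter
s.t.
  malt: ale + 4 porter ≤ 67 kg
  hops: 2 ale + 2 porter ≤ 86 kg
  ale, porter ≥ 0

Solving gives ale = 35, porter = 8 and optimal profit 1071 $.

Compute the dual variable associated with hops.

Check each constraint at x*: malt 67/67 (tight); hops 86/86 (tight).
Dual feasibility on the basic columns requires 1·y_malt + 2·y_hops = 21, 4·y_malt + 2·y_hops = 42.
→ y_malt = 7 and y_hops = 7.
Shadow price of hops = 7.

7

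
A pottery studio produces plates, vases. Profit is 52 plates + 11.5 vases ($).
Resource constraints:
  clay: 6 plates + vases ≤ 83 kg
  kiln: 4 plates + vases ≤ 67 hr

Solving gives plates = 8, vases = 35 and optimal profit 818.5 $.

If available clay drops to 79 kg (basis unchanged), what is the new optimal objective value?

Check each constraint at x*: clay 83/83 (tight); kiln 67/67 (tight).
From A_Bᵀ y = c: 6·y_clay + 4·y_kiln = 52; 1·y_clay + 1·y_kiln = 11.5.
→ y_clay = 3 and y_kiln = 8.5.
Δz = y_clay·Δb = 3 × (-4) = -12, so new z* = 818.5 − 12 = 806.5.

806.5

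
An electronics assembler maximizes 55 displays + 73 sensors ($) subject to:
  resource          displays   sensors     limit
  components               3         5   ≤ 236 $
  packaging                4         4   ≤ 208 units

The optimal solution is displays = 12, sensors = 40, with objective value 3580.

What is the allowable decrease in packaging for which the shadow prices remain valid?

19.2

Binding constraints: components, packaging. The basis is B = [[3,5],[4,4]] with det -8.
Per unit decrease in packaging, x* moves by d = (-0.625, 0.375).
The basis stays optimal until displays reaches 0; allowable decrease = 19.2 units.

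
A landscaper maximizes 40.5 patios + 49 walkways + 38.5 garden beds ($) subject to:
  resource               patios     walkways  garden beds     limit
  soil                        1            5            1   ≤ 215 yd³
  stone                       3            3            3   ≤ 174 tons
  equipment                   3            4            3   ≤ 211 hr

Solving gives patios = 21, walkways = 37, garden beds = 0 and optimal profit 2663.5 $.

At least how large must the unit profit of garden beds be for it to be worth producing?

40.5

At the optimum: soil uses 206 of 215 (slack = 9); stone uses 174 of 174 (binding); equipment uses 211 of 211 (binding).
Slack constraints have shadow price 0 (complementary slackness).
From A_Bᵀ y = c: 3·y_stone + 3·y_equipment = 40.5; 3·y_stone + 4·y_equipment = 49.
Solving: y_stone = 5, y_equipment = 8.5.
garden beds enters the basis when its profit ≥ yᵀa₃ = 5·3 + 8.5·3 = 40.5.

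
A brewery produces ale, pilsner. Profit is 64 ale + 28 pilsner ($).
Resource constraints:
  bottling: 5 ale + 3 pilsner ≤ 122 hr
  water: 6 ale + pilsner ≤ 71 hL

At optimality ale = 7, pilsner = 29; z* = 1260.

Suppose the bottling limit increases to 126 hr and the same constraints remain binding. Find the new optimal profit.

Check each constraint at x*: bottling 122/122 (tight); water 71/71 (tight).
From A_Bᵀ y = c: 5·y_bottling + 6·y_water = 64; 3·y_bottling + 1·y_water = 28.
Solving: y_bottling = 8, y_water = 4.
Δz = y_bottling·Δb = 8 × (4) = 32, so new z* = 1260 + 32 = 1292.

1292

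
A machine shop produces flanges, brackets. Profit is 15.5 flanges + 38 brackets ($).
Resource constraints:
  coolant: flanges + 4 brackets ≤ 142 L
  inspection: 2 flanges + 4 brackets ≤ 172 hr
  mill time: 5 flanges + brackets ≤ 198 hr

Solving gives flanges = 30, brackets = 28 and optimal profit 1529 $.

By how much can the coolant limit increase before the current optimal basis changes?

30

Binding constraints: coolant, inspection. The basis is B = [[1,4],[2,4]] with det -4.
Per unit increase in coolant, x* moves by d = (-1, 0.5).
The basis stays optimal until flanges reaches 0; allowable increase = 30 L.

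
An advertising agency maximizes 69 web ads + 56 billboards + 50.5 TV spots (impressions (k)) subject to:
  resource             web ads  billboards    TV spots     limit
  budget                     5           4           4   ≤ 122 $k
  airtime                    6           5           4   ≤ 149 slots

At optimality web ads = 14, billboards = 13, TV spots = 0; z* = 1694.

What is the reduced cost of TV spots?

-1.5

Both budget and airtime are binding at x*.
From A_Bᵀ y = c: 5·y_budget + 6·y_airtime = 69; 4·y_budget + 5·y_airtime = 56.
→ y_budget = 9 and y_airtime = 4.
Reduced cost of TV spots: c₃ − yᵀa₃ = 50.5 − (9·4 + 4·4) = 50.5 − 52 = -1.5.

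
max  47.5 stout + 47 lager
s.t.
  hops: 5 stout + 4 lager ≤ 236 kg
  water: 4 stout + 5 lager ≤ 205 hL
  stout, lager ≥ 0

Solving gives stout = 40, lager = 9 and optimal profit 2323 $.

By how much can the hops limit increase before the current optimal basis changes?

Binding constraints: hops, water. The basis is B = [[5,4],[4,5]] with det 9.
Per unit increase in hops, x* moves by d = (0.5556, -0.4444).
The basis stays optimal until lager reaches 0; allowable increase = 20.25 kg.

20.25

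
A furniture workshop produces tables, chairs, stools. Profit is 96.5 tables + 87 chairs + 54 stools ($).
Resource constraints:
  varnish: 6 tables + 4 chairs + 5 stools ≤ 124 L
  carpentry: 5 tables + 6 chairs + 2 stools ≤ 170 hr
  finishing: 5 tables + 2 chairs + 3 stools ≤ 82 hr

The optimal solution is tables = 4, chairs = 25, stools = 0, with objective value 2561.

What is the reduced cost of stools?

-8

Binding: varnish and carpentry. Non-binding: finishing (12 unused).
Since finishing is not tight, its dual is 0.
Dual feasibility on the basic columns requires 6·y_varnish + 5·y_carpentry = 96.5, 4·y_varnish + 6·y_carpentry = 87.
Solving: y_varnish = 9, y_carpentry = 8.5.
Reduced cost of stools: c₃ − yᵀa₃ = 54 − (9·5 + 8.5·2) = 54 − 62 = -8.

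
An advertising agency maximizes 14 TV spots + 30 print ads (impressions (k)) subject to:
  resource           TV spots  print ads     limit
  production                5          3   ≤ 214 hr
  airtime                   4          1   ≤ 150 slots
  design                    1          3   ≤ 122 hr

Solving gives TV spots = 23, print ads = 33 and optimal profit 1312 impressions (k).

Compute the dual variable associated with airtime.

0

Binding: production and design. Non-binding: airtime (25 unused).
By complementary slackness, y = 0 for the non-binding constraint.
From A_Bᵀ y = c: 5·y_production + 1·y_design = 14; 3·y_production + 3·y_design = 30.
This yields shadow prices y_production = 1, y_design = 9.
Shadow price of airtime = 0.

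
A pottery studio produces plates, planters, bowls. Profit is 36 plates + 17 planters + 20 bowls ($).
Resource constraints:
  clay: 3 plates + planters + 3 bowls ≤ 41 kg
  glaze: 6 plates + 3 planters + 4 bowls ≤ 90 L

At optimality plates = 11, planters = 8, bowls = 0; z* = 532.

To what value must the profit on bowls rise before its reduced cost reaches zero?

26

Both clay and glaze are binding at x*.
Dual feasibility on the basic columns requires 3·y_clay + 6·y_glaze = 36, 1·y_clay + 3·y_glaze = 17.
Solving: y_clay = 2, y_glaze = 5.
bowls enters the basis when its profit ≥ yᵀa₃ = 2·3 + 5·4 = 26.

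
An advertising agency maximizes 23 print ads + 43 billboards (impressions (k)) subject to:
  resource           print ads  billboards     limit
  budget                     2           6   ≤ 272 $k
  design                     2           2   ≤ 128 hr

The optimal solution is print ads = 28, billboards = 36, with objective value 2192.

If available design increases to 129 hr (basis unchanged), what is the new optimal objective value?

2198.5

Check each constraint at x*: budget 272/272 (tight); design 128/128 (tight).
The binding rows give the dual system: 2·y_budget + 2·y_design = 23 and 6·y_budget + 2·y_design = 43.
→ y_budget = 5 and y_design = 6.5.
Δz = y_design·Δb = 6.5 × (1) = 6.5, so new z* = 2192 + 6.5 = 2198.5.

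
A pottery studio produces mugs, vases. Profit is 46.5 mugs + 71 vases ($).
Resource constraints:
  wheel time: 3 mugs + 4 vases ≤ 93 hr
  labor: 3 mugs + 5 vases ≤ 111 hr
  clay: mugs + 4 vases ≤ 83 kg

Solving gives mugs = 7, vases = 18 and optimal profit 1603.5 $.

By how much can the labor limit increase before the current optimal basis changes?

Binding constraints: wheel time, labor. The basis is B = [[3,4],[3,5]] with det 3.
Per unit increase in labor, x* moves by d = (-1.3333, 1).
The basis stays optimal until clay becomes binding; allowable increase = 1.5 hr.

1.5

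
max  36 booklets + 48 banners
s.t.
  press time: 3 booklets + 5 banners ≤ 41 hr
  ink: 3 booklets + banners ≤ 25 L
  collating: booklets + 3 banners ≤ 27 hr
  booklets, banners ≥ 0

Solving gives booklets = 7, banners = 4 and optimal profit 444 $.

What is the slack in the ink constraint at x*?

ink used = 3·7 + 1·4 = 25; slack = 25 − 25 = 0.

0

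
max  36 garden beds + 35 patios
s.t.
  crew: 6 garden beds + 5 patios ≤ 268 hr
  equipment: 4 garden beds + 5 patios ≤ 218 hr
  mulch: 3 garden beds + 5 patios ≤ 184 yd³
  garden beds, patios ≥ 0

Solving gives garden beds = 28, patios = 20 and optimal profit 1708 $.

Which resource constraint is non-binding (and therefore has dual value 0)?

equipment

crew: 268/268 (binding)
equipment: 212/218 (slack 6)
mulch: 184/184 (binding)
By complementary slackness, a constraint with positive slack has shadow price 0 → equipment.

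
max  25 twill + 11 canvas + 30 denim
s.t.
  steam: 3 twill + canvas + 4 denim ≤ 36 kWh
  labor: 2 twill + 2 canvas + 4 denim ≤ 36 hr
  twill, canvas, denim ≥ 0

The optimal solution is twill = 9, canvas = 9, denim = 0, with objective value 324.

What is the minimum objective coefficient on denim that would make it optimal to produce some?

36

Check each constraint at x*: steam 36/36 (tight); labor 36/36 (tight).
From A_Bᵀ y = c: 3·y_steam + 2·y_labor = 25; 1·y_steam + 2·y_labor = 11.
This yields shadow prices y_steam = 7, y_labor = 2.
denim enters the basis when its profit ≥ yᵀa₃ = 7·4 + 2·4 = 36.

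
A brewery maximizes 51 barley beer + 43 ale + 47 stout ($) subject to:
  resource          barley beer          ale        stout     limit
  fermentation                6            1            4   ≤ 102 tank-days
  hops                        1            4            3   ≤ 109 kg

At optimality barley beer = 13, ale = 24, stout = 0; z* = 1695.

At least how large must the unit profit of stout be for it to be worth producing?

55

Check each constraint at x*: fermentation 102/102 (tight); hops 109/109 (tight).
From A_Bᵀ y = c: 6·y_fermentation + 1·y_hops = 51; 1·y_fermentation + 4·y_hops = 43.
→ y_fermentation = 7 and y_hops = 9.
stout enters the basis when its profit ≥ yᵀa₃ = 7·4 + 9·3 = 55.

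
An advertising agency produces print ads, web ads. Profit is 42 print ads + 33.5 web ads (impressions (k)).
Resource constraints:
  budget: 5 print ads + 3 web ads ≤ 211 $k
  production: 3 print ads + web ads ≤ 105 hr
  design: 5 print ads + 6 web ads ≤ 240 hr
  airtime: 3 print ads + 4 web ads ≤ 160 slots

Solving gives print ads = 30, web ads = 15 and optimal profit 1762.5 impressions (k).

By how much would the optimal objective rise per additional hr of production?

At the optimum: budget uses 195 of 211 (slack = 16); production uses 105 of 105 (binding); design uses 240 of 240 (binding); airtime uses 150 of 160 (slack = 10).
Slack constraints have shadow price 0 (complementary slackness).
From A_Bᵀ y = c: 3·y_production + 5·y_design = 42; 1·y_production + 6·y_design = 33.5.
This yields shadow prices y_production = 6.5, y_design = 4.5.
Shadow price of production = 6.5.

6.5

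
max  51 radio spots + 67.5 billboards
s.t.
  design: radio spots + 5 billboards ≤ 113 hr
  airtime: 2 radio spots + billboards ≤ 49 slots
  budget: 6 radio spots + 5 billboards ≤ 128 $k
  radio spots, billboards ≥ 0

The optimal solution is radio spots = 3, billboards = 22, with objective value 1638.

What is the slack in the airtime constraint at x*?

21

airtime used = 2·3 + 1·22 = 28; slack = 49 − 28 = 21.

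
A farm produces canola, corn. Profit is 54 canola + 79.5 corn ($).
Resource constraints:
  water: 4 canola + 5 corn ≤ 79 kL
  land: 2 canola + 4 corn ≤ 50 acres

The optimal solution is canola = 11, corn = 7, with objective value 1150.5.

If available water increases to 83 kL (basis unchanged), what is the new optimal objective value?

1188.5

Both water and land are binding at x*.
The binding rows give the dual system: 4·y_water + 2·y_land = 54 and 5·y_water + 4·y_land = 79.5.
This yields shadow prices y_water = 9.5, y_land = 8.
Δz = y_water·Δb = 9.5 × (4) = 38, so new z* = 1150.5 + 38 = 1188.5.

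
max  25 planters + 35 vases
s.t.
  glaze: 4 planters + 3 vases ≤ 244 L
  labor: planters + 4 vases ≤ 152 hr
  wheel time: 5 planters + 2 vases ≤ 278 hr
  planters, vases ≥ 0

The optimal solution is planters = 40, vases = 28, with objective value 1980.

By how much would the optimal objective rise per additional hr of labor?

Check each constraint at x*: glaze 244/244 (tight); labor 152/152 (tight); wheel time 256/278 (slack 22).
By complementary slackness, y = 0 for the non-binding constraint.
Dual feasibility on the basic columns requires 4·y_glaze + 1·y_labor = 25, 3·y_glaze + 4·y_labor = 35.
This yields shadow prices y_glaze = 5, y_labor = 5.
Shadow price of labor = 5.

5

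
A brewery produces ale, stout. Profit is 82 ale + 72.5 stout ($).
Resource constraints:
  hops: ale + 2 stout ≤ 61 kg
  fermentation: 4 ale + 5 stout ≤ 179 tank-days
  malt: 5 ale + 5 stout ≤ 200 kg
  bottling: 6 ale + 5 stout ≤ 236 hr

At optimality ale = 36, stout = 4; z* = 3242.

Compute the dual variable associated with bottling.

9.5

Check each constraint at x*: hops 44/61 (slack 17); fermentation 164/179 (slack 15); malt 200/200 (tight); bottling 236/236 (tight).
By complementary slackness, y = 0 for the non-binding constraints.
Dual feasibility on the basic columns requires 5·y_malt + 6·y_bottling = 82, 5·y_malt + 5·y_bottling = 72.5.
Solving: y_malt = 5, y_bottling = 9.5.
Shadow price of bottling = 9.5.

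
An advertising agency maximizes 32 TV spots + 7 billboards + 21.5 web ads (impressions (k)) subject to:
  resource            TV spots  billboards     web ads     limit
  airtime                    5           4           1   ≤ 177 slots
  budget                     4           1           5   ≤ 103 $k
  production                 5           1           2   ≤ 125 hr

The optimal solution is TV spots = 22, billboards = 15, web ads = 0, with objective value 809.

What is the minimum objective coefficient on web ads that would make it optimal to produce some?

23

Binding: budget and production. Non-binding: airtime (7 unused).
Since airtime is not tight, its dual is 0.
Dual feasibility on the basic columns requires 4·y_budget + 5·y_production = 32, 1·y_budget + 1·y_production = 7.
→ y_budget = 3 and y_production = 4.
web ads enters the basis when its profit ≥ yᵀa₃ = 3·5 + 4·2 = 23.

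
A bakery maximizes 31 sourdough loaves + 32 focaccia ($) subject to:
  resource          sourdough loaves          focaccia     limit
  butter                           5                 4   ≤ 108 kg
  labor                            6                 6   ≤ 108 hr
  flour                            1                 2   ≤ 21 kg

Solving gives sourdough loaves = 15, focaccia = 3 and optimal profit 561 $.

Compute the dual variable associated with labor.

Check each constraint at x*: butter 87/108 (slack 21); labor 108/108 (tight); flour 21/21 (tight).
Slack constraints have shadow price 0 (complementary slackness).
From A_Bᵀ y = c: 6·y_labor + 1·y_flour = 31; 6·y_labor + 2·y_flour = 32.
Solving: y_labor = 5, y_flour = 1.
Shadow price of labor = 5.

5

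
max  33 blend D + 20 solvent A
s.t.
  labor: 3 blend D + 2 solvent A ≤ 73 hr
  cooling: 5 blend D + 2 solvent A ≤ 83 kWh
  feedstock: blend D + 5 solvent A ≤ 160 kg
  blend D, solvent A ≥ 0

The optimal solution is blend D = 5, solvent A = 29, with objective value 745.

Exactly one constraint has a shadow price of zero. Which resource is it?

labor: 73/73 (binding)
cooling: 83/83 (binding)
feedstock: 150/160 (slack 10)
By complementary slackness, a constraint with positive slack has shadow price 0 → feedstock.

feedstock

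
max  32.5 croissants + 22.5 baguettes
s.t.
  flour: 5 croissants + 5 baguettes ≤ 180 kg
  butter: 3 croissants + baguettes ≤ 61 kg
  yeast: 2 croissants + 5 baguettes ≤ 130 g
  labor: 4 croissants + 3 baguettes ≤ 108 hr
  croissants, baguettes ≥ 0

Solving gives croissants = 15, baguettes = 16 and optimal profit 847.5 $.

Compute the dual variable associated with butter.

Binding: butter and labor. Non-binding: flour (25 unused), yeast (20 unused).
By complementary slackness, y = 0 for the non-binding constraints.
From A_Bᵀ y = c: 3·y_butter + 4·y_labor = 32.5; 1·y_butter + 3·y_labor = 22.5.
Solving: y_butter = 1.5, y_labor = 7.
Shadow price of butter = 1.5.

1.5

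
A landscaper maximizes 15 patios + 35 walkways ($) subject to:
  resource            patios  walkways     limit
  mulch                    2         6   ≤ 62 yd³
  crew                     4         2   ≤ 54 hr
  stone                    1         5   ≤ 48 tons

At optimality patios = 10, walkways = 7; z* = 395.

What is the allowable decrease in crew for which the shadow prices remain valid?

Binding constraints: mulch, crew. The basis is B = [[2,6],[4,2]] with det -20.
Per unit decrease in crew, x* moves by d = (-0.3, 0.1).
The basis stays optimal until stone becomes binding; allowable decrease = 15 hr.

15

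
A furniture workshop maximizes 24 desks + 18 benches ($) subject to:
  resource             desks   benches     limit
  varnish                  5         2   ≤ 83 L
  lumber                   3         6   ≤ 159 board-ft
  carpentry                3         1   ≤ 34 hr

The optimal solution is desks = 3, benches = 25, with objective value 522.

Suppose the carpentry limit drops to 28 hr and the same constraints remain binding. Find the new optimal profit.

486

Binding: lumber and carpentry. Non-binding: varnish (18 unused).
Since varnish is not tight, its dual is 0.
The binding rows give the dual system: 3·y_lumber + 3·y_carpentry = 24 and 6·y_lumber + 1·y_carpentry = 18.
This yields shadow prices y_lumber = 2, y_carpentry = 6.
Δz = y_carpentry·Δb = 6 × (-6) = -36, so new z* = 522 − 36 = 486.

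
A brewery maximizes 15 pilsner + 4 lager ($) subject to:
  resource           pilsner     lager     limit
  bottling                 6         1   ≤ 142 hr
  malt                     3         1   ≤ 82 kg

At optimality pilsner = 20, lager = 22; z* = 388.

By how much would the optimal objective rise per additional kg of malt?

At the optimum: bottling uses 142 of 142 (binding); malt uses 82 of 82 (binding).
From A_Bᵀ y = c: 6·y_bottling + 3·y_malt = 15; 1·y_bottling + 1·y_malt = 4.
This yields shadow prices y_bottling = 1, y_malt = 3.
Shadow price of malt = 3.

3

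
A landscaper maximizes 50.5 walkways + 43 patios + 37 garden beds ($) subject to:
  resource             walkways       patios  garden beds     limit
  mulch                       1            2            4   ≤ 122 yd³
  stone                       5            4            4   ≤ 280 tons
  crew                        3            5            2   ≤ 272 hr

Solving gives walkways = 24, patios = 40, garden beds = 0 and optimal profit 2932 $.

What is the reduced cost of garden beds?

Binding: stone and crew. Non-binding: mulch (18 unused).
Since mulch is not tight, its dual is 0.
From A_Bᵀ y = c: 5·y_stone + 3·y_crew = 50.5; 4·y_stone + 5·y_crew = 43.
Solving: y_stone = 9.5, y_crew = 1.
Reduced cost of garden beds: c₃ − yᵀa₃ = 37 − (9.5·4 + 1·2) = 37 − 40 = -3.

-3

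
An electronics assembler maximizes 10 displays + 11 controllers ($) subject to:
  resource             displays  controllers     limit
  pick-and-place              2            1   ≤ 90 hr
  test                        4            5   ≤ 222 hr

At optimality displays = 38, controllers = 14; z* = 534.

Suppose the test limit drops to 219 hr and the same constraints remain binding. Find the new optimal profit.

Check each constraint at x*: pick-and-place 90/90 (tight); test 222/222 (tight).
The binding rows give the dual system: 2·y_pick-and-place + 4·y_test = 10 and 1·y_pick-and-place + 5·y_test = 11.
→ y_pick-and-place = 1 and y_test = 2.
Δz = y_test·Δb = 2 × (-3) = -6, so new z* = 534 − 6 = 528.

528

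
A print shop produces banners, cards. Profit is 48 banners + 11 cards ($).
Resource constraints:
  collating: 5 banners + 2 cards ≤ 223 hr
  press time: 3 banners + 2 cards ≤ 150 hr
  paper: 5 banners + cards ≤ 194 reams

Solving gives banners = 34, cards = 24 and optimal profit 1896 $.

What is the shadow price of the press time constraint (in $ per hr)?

Check each constraint at x*: collating 218/223 (slack 5); press time 150/150 (tight); paper 194/194 (tight).
By complementary slackness, y = 0 for the non-binding constraint.
Dual feasibility on the basic columns requires 3·y_press time + 5·y_paper = 48, 2·y_press time + 1·y_paper = 11.
Solving: y_press time = 1, y_paper = 9.
Shadow price of press time = 1.

1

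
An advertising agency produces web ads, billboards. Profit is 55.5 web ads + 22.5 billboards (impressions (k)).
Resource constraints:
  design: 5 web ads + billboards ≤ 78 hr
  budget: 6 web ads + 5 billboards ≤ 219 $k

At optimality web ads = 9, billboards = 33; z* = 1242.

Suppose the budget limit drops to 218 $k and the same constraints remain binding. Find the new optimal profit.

1239

At the optimum: design uses 78 of 78 (binding); budget uses 219 of 219 (binding).
From A_Bᵀ y = c: 5·y_design + 6·y_budget = 55.5; 1·y_design + 5·y_budget = 22.5.
This yields shadow prices y_design = 7.5, y_budget = 3.
Δz = y_budget·Δb = 3 × (-1) = -3, so new z* = 1242 − 3 = 1239.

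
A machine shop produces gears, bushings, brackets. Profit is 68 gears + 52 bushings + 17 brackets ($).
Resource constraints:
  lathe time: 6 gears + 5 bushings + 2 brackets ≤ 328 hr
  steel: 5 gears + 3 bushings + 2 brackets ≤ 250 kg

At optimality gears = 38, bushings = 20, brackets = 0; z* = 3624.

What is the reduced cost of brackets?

At the optimum: lathe time uses 328 of 328 (binding); steel uses 250 of 250 (binding).
From A_Bᵀ y = c: 6·y_lathe time + 5·y_steel = 68; 5·y_lathe time + 3·y_steel = 52.
→ y_lathe time = 8 and y_steel = 4.
Reduced cost of brackets: c₃ − yᵀa₃ = 17 − (8·2 + 4·2) = 17 − 24 = -7.

-7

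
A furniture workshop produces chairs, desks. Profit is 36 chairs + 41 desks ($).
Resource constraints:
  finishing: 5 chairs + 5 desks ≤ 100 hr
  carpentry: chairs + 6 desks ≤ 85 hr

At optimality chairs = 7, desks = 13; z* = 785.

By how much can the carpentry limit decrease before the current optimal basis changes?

65

Binding constraints: finishing, carpentry. The basis is B = [[5,5],[1,6]] with det 25.
Per unit decrease in carpentry, x* moves by d = (0.2, -0.2).
The basis stays optimal until desks reaches 0; allowable decrease = 65 hr.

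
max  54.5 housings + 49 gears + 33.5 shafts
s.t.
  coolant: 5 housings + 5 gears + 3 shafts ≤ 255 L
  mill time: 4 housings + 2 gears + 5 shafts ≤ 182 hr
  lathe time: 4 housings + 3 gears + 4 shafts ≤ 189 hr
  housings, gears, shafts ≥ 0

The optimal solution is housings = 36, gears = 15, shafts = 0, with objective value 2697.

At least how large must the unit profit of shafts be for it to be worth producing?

At the optimum: coolant uses 255 of 255 (binding); mill time uses 174 of 182 (slack = 8); lathe time uses 189 of 189 (binding).
Since mill time is not tight, its dual is 0.
From A_Bᵀ y = c: 5·y_coolant + 4·y_lathe time = 54.5; 5·y_coolant + 3·y_lathe time = 49.
This yields shadow prices y_coolant = 6.5, y_lathe time = 5.5.
shafts enters the basis when its profit ≥ yᵀa₃ = 6.5·3 + 5.5·4 = 41.5.

41.5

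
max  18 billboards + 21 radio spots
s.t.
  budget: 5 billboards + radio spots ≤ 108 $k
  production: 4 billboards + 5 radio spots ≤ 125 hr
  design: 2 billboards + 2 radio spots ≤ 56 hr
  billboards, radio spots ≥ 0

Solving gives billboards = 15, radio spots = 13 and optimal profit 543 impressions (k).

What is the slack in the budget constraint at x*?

budget used = 5·15 + 1·13 = 88; slack = 108 − 88 = 20.

20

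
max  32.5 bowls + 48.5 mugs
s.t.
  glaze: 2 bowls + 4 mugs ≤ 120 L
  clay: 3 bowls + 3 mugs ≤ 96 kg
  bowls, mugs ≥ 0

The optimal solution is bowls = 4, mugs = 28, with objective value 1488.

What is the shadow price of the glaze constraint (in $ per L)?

Check each constraint at x*: glaze 120/120 (tight); clay 96/96 (tight).
The binding rows give the dual system: 2·y_glaze + 3·y_clay = 32.5 and 4·y_glaze + 3·y_clay = 48.5.
This yields shadow prices y_glaze = 8, y_clay = 5.5.
Shadow price of glaze = 8.

8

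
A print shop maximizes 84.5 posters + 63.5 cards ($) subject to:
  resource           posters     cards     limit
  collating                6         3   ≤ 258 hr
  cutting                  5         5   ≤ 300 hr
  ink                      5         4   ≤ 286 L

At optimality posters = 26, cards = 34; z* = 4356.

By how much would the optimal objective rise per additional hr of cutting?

At the optimum: collating uses 258 of 258 (binding); cutting uses 300 of 300 (binding); ink uses 266 of 286 (slack = 20).
By complementary slackness, y = 0 for the non-binding constraint.
The binding rows give the dual system: 6·y_collating + 5·y_cutting = 84.5 and 3·y_collating + 5·y_cutting = 63.5.
This yields shadow prices y_collating = 7, y_cutting = 8.5.
Shadow price of cutting = 8.5.

8.5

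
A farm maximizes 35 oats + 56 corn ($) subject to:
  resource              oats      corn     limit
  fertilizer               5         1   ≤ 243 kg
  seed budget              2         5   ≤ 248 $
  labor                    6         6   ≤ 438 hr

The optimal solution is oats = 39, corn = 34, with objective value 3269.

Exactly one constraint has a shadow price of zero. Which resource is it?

fertilizer: 229/243 (slack 14)
seed budget: 248/248 (binding)
labor: 438/438 (binding)
By complementary slackness, a constraint with positive slack has shadow price 0 → fertilizer.

fertilizer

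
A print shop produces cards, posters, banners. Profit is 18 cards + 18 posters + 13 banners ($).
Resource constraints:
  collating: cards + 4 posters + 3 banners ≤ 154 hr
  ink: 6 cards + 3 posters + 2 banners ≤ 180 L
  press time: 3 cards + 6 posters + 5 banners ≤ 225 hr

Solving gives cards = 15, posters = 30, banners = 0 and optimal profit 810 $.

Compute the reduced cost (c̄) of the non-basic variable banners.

-1

Binding: ink and press time. Non-binding: collating (19 unused).
Slack constraints have shadow price 0 (complementary slackness).
The binding rows give the dual system: 6·y_ink + 3·y_press time = 18 and 3·y_ink + 6·y_press time = 18.
This yields shadow prices y_ink = 2, y_press time = 2.
Reduced cost of banners: c₃ − yᵀa₃ = 13 − (2·2 + 2·5) = 13 − 14 = -1.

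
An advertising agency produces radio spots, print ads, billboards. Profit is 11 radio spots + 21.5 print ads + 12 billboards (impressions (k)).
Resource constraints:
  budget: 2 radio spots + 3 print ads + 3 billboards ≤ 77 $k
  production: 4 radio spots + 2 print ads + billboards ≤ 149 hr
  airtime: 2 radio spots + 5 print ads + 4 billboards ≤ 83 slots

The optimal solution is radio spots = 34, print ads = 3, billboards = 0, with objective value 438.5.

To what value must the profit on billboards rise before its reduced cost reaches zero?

19

Check each constraint at x*: budget 77/77 (tight); production 142/149 (slack 7); airtime 83/83 (tight).
By complementary slackness, y = 0 for the non-binding constraint.
From A_Bᵀ y = c: 2·y_budget + 2·y_airtime = 11; 3·y_budget + 5·y_airtime = 21.5.
→ y_budget = 3 and y_airtime = 2.5.
billboards enters the basis when its profit ≥ yᵀa₃ = 3·3 + 2.5·4 = 19.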